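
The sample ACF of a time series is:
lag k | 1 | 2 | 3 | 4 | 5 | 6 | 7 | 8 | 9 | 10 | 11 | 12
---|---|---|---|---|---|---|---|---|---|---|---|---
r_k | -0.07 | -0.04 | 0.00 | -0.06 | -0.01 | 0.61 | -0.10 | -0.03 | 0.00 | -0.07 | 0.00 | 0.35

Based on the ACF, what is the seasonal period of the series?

6

The largest autocorrelation is r_6 = 0.61, with a weaker echo at lag 12 (0.35); the remaining lags stay at or below 0.00.
The dominant spike at lag 6 indicates a seasonal period of 6.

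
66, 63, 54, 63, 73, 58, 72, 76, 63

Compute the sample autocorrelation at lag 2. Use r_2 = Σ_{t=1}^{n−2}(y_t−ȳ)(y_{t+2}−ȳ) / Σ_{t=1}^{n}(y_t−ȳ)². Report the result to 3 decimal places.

-0.275

Mean ȳ = (66 + 63 + 54 + 63 + 73 + 58 + 72 + 76 + 63)/9 = 65.3333
Numerator Σ_{t=1}^{7}(y_t−ȳ)(y_{t+2}−ȳ) = -114.5556
Denominator Σ(y_t−ȳ)² = 416.0000
r_2 = -114.5556 / 416.0000 = -0.275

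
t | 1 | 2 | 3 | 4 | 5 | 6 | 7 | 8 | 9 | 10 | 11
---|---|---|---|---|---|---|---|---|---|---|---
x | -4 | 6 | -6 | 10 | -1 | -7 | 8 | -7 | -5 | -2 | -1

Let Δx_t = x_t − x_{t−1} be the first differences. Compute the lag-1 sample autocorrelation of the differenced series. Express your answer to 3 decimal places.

-0.675

First differences Δx: 10, -12, 16, -11, -6, 15, -15, 2, 3, 1
Mean of differences = 0.3000
Numerator Σ(Δx_t−Δx̄)(Δx_{t+1}−Δx̄) = -755.6900
Denominator Σ(Δx_t−Δx̄)² = 1120.1000
r_1(Δx) = -755.6900 / 1120.1000 = -0.675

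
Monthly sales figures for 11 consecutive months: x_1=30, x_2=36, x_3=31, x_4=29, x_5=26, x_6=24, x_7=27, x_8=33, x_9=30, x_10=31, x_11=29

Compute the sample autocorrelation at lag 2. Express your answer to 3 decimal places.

-0.100

Mean x̄ = (30 + 36 + 31 + 29 + 26 + 24 + 27 + 33 + 30 + 31 + 29)/11 = 29.6364
Numerator Σ_{t=1}^{9}(x_t−x̄)(x_{t+2}−x̄) = -10.9008
Denominator Σ(x_t−x̄)² = 108.5455
r_2 = -10.9008 / 108.5455 = -0.100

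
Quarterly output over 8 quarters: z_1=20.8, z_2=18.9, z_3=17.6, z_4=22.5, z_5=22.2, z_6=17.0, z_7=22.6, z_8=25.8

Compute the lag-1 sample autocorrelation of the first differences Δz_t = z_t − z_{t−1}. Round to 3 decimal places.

-0.192

First differences Δz: -1.9, -1.3, 4.9, -0.3, -5.2, 5.6, 3.2
Mean of differences = 0.7143
Numerator Σ(Δz_t−Δz̄)(Δz_{t+1}−Δz̄) = -18.1631
Denominator Σ(Δz_t−Δz̄)² = 94.4686
r_1(Δz) = -18.1631 / 94.4686 = -0.192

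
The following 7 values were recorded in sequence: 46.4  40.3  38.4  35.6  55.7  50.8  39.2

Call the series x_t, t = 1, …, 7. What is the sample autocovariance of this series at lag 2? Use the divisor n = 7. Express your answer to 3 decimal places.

Mean x̄ = (46.4 + 40.3 + 38.4 + 35.6 + 55.7 + 50.8 + 39.2)/7 = 43.7714
Deviations: 2.6286, -3.4714, -5.3714, -8.1714, 11.9286, 7.0286, -4.5714
Σ_{t=1}^{5}(x_t−x̄)(x_{t+2}−x̄) = -161.7902
γ_2 = -161.7902 / 7 = -23.113

-23.113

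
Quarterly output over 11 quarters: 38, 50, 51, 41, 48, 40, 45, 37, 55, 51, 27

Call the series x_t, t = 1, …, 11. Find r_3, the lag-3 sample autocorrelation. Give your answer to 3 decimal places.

Mean x̄ = (38 + 50 + 51 + 41 + 48 + 40 + 45 + 37 + 55 + 51 + 27)/11 = 43.9091
Numerator Σ_{t=1}^{8}(x_t−x̄)(x_{t+3}−x̄) = 64.1570
Denominator Σ(x_t−x̄)² = 670.9091
r_3 = 64.1570 / 670.9091 = 0.096

0.096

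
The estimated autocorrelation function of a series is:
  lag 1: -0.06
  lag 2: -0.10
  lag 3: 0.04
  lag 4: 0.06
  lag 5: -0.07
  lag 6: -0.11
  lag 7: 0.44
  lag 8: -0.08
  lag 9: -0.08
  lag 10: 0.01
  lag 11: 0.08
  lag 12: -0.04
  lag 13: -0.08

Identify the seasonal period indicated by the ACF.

The largest autocorrelation is r_7 = 0.44; the remaining lags stay at or below 0.08.
The dominant spike at lag 7 indicates a seasonal period of 7.

7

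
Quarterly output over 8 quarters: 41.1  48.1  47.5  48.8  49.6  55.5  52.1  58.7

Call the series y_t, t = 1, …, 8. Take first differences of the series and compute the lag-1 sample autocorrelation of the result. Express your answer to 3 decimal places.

First differences Δy: 7.0, -0.6, 1.3, 0.8, 5.9, -3.4, 6.6
Mean of differences = 2.5143
Numerator Σ(Δy_t−Δȳ)(Δy_{t+1}−Δȳ) = -58.0988
Denominator Σ(Δy_t−Δȳ)² = 97.3686
r_1(Δy) = -58.0988 / 97.3686 = -0.597

-0.597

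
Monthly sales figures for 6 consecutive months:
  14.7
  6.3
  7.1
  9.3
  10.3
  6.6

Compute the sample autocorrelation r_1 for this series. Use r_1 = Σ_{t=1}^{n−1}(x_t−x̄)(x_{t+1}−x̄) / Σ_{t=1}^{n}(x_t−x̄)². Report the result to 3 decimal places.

-0.263

Mean x̄ = (14.7 + 6.3 + 7.1 + 9.3 + 10.3 + 6.6)/6 = 9.0500
Σ(x_t−x̄)(x_{t+1}−x̄) = (-15.5375) + (5.3625) + (-0.4875) + (0.3125) + (-3.0625) = -13.4125
Denominator Σ(x_t−x̄)² = 50.9150
r_1 = -13.4125 / 50.9150 = -0.263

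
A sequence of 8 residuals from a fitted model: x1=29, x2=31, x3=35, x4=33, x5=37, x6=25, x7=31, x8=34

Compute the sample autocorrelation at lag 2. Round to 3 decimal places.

-0.210

Mean x̄ = (29 + 31 + 35 + 33 + 37 + 25 + 31 + 34)/8 = 31.8750
Σ(x_t−x̄)(x_{t+2}−x̄) = (-8.9844) + (-0.9844) + (16.0156) + (-7.7344) + (-4.4844) + (-14.6094) = -20.7813
Denominator Σ(x_t−x̄)² = 98.8750
r_2 = -20.7813 / 98.8750 = -0.210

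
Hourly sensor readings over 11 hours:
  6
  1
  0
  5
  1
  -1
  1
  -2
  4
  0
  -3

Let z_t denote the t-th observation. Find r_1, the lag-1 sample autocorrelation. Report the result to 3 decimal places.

Mean z̄ = (6 + 1 + 0 + 5 + 1 − 1 + 1 − 2 + 4 + 0 − 3)/11 = 1.0909
Numerator Σ_{t=1}^{10}(z_t−z̄)(z_{t+1}−z̄) = -12.0083
Denominator Σ(z_t−z̄)² = 80.9091
r_1 = -12.0083 / 80.9091 = -0.148

-0.148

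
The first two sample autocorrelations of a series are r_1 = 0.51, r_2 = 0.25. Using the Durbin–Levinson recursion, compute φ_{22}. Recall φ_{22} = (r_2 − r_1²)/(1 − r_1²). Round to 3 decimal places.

-0.014

φ_{22} = (r_2 − r_1²) / (1 − r_1²)
r_1² = (0.51)² = 0.2601
Numerator = 0.25 − 0.2601 = -0.0101; denominator = 1 − 0.2601 = 0.7399
φ_{22} = -0.0101 / 0.7399 = -0.014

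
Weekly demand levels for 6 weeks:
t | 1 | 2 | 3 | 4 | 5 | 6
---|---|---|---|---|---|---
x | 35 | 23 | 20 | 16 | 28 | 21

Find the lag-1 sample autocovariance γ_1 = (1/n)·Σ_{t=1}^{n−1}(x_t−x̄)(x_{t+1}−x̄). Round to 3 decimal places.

Mean x̄ = (35 + 23 + 20 + 16 + 28 + 21)/6 = 23.8333
Σ_{t=1}^{5}(x_t−x̄)(x_{t+1}−x̄) = -20.5278
γ_1 = -20.5278 / 6 = -3.421

-3.421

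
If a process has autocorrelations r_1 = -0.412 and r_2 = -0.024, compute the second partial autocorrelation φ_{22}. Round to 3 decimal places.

φ_{22} = (r_2 − r_1²) / (1 − r_1²)
r_1² = (-0.412)² = 0.169744
Numerator = -0.024 − 0.1697 = -0.1937; denominator = 1 − 0.1697 = 0.8303
φ_{22} = -0.1937 / 0.8303 = -0.233

-0.233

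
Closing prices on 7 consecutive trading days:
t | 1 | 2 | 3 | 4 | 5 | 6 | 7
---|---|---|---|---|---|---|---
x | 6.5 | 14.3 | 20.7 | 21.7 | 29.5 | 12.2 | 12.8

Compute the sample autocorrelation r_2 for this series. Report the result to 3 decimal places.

-0.219

Mean x̄ = (6.5 + 14.3 + 20.7 + 21.7 + 29.5 + 12.2 + 12.8)/7 = 16.8143
Σ(x_t−x̄)(x_{t+2}−x̄) = (-40.0784) + (-12.2841) + (49.2931) + (-22.5441) + (-50.9241) = -76.5376
Denominator Σ(x_t−x̄)² = 350.0086
r_2 = -76.5376 / 350.0086 = -0.219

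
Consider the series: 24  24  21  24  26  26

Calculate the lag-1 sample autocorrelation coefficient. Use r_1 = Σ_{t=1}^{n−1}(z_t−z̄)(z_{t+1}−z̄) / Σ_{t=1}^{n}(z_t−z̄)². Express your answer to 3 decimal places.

Mean z̄ = (24 + 24 + 21 + 24 + 26 + 26)/6 = 24.1667
Σ(z_t−z̄)(z_{t+1}−z̄) = (0.0278) + (0.5278) + (0.5278) + (-0.3056) + (3.3611) = 4.1389
Denominator Σ(z_t−z̄)² = 16.8333
r_1 = 4.1389 / 16.8333 = 0.246

0.246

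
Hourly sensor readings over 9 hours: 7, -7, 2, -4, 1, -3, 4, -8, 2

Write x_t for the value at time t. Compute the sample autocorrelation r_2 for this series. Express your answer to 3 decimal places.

Mean x̄ = (7 − 7 + 2 − 4 + 1 − 3 + 4 − 8 + 2)/9 = -0.6667
Σ(x_t−x̄)(x_{t+2}−x̄) = (20.4444) + (21.1111) + (4.4444) + (7.7778) + (7.7778) + (17.1111) + (12.4444) = 91.1111
Denominator Σ(x_t−x̄)² = 208.0000
r_2 = 91.1111 / 208.0000 = 0.438

0.438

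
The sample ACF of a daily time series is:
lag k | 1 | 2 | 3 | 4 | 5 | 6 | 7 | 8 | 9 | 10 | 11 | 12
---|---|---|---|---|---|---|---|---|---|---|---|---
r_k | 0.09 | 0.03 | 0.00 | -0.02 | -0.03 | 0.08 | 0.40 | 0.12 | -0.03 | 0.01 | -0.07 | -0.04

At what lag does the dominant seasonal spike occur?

The largest autocorrelation is r_7 = 0.40; the remaining lags stay at or below 0.12.
The dominant spike at lag 7 indicates a seasonal period of 7.

7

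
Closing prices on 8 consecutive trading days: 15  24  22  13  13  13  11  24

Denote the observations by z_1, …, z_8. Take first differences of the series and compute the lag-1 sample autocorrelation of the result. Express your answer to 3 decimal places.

First differences Δz: 9, -2, -9, 0, 0, -2, 13
Mean of differences = 1.2857
Numerator Σ(Δz_t−Δz̄)(Δz_{t+1}−Δz̄) = -10.9388
Denominator Σ(Δz_t−Δz̄)² = 327.4286
r_1(Δz) = -10.9388 / 327.4286 = -0.033

-0.033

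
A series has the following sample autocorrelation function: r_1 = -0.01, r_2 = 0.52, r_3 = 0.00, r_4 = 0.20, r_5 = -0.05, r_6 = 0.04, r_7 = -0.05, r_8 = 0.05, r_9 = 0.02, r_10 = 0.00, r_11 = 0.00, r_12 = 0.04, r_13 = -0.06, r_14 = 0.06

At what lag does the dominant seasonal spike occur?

The largest autocorrelation is r_2 = 0.52, with a weaker echo at lag 4 (0.20); the remaining lags stay at or below 0.06.
The dominant spike at lag 2 indicates a seasonal period of 2.

2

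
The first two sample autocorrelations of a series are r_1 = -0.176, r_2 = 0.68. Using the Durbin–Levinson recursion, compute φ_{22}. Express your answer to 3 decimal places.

0.670

φ_{22} = (r_2 − r_1²) / (1 − r_1²)
r_1² = (-0.176)² = 0.030976
Numerator = 0.68 − 0.0310 = 0.6490; denominator = 1 − 0.0310 = 0.9690
φ_{22} = 0.6490 / 0.9690 = 0.670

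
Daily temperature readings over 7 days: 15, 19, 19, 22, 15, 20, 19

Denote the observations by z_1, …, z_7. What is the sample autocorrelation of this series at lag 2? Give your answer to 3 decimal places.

Mean z̄ = (15 + 19 + 19 + 22 + 15 + 20 + 19)/7 = 18.4286
Deviations from mean: -3.4286, 0.5714, 0.5714, 3.5714, -3.4286, 1.5714, 0.5714
Σ(z_t−z̄)(z_{t+2}−z̄) = (-1.9592) + (2.0408) + (-1.9592) + (5.6122) + (-1.9592) = 1.7755
Denominator Σ(z_t−z̄)² = 39.7143
r_2 = 1.7755 / 39.7143 = 0.045

0.045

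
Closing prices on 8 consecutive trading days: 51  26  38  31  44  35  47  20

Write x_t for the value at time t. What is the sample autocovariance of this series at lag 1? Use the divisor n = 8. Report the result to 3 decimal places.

Mean x̄ = (51 + 26 + 38 + 31 + 44 + 35 + 47 + 20)/8 = 36.5000
Σ_{t=1}^{7}(x_t−x̄)(x_{t+1}−x̄) = -417.7500
γ_1 = -417.7500 / 8 = -52.219

-52.219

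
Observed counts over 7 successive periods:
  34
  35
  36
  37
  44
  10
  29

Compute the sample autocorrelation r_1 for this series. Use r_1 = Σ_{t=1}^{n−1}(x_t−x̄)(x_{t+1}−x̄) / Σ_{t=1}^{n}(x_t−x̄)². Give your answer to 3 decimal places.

Mean x̄ = (34 + 35 + 36 + 37 + 44 + 10 + 29)/7 = 32.1429
Deviations from mean: 1.8571, 2.8571, 3.8571, 4.8571, 11.8571, -22.1429, -3.1429
Σ(x_t−x̄)(x_{t+1}−x̄) = (5.3061) + (11.0204) + (18.7347) + (57.5918) + (-262.5510) + (69.5918) = -100.3061
Denominator Σ(x_t−x̄)² = 690.8571
r_1 = -100.3061 / 690.8571 = -0.145

-0.145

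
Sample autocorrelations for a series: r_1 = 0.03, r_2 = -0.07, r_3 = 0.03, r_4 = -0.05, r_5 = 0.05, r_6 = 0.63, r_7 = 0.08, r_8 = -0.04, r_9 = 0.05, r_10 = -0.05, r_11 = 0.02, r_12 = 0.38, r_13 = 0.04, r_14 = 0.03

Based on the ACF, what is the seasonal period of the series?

The largest autocorrelation is r_6 = 0.63, with a weaker echo at lag 12 (0.38); the remaining lags stay at or below 0.08.
The dominant spike at lag 6 indicates a seasonal period of 6.

6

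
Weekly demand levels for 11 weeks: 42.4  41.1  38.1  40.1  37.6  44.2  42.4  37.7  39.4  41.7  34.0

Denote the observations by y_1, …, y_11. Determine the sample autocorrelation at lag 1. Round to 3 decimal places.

Mean ȳ = (42.4 + 41.1 + 38.1 + 40.1 + 37.6 + 44.2 + 42.4 + 37.7 + 39.4 + 41.7 + 34.0)/11 = 39.8818
Numerator Σ_{t=1}^{10}(y_t−ȳ)(y_{t+1}−ȳ) = -14.9821
Denominator Σ(y_t−ȳ)² = 84.1364
r_1 = -14.9821 / 84.1364 = -0.178

-0.178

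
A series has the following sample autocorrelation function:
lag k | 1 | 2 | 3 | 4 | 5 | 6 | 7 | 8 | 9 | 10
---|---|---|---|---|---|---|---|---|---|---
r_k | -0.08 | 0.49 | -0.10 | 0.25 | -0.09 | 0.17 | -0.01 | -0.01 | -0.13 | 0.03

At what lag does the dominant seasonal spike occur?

2

The largest autocorrelation is r_2 = 0.49, with weaker echoes at lags 4 (0.25) and 6 (0.17); the remaining lags stay at or below 0.03.
The dominant spike at lag 2 indicates a seasonal period of 2.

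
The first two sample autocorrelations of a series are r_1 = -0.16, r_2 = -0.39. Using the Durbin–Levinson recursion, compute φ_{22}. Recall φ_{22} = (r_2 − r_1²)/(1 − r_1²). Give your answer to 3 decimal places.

φ_{22} = (r_2 − r_1²) / (1 − r_1²)
r_1² = (-0.16)² = 0.0256
Numerator = -0.39 − 0.0256 = -0.4156; denominator = 1 − 0.0256 = 0.9744
φ_{22} = -0.4156 / 0.9744 = -0.427

-0.427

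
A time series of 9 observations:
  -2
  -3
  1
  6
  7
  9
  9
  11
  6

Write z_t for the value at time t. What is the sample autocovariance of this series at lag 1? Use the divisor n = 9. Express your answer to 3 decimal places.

Mean z̄ = (-2 − 3 + 1 + 6 + 7 + 9 + 9 + 11 + 6)/9 = 4.8889
Σ_{t=1}^{8}(z_t−z̄)(z_{t+1}−z̄) = 140.5432
γ_1 = 140.5432 / 9 = 15.616

15.616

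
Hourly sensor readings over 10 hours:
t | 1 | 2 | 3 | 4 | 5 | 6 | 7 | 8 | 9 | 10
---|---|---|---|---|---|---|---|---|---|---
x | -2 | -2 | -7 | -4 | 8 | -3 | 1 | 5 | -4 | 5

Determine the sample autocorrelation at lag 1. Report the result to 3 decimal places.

Mean x̄ = (-2 − 2 − 7 − 4 + 8 − 3 + 1 + 5 − 4 + 5)/10 = -0.3000
Numerator Σ_{t=1}^{9}(x_t−x̄)(x_{t+1}−x̄) = -49.8900
Denominator Σ(x_t−x̄)² = 212.1000
r_1 = -49.8900 / 212.1000 = -0.235

-0.235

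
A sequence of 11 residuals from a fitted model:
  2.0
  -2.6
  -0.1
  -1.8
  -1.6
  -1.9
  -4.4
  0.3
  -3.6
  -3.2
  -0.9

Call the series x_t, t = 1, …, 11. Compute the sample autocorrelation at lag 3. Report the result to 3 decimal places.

0.166

Mean x̄ = (2.0 − 2.6 − 0.1 − 1.8 − 1.6 − 1.9 − 4.4 + 0.3 − 3.6 − 3.2 − 0.9)/11 = -1.6182
Numerator Σ_{t=1}^{8}(x_t−x̄)(x_{t+3}−x̄) = 5.7736
Denominator Σ(x_t−x̄)² = 34.8364
r_3 = 5.7736 / 34.8364 = 0.166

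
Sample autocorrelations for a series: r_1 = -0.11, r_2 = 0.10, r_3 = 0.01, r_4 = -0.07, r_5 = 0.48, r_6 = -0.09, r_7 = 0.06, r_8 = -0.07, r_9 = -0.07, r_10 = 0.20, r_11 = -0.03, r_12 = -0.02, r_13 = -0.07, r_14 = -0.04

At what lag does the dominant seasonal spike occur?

The largest autocorrelation is r_5 = 0.48, with a weaker echo at lag 10 (0.20); the remaining lags stay at or below 0.10.
The dominant spike at lag 5 indicates a seasonal period of 5.

5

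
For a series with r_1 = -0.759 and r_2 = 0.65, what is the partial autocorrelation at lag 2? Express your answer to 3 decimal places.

0.174

φ_{22} = (r_2 − r_1²) / (1 − r_1²)
r_1² = (-0.759)² = 0.576081
Numerator = 0.65 − 0.5761 = 0.0739; denominator = 1 − 0.5761 = 0.4239
φ_{22} = 0.0739 / 0.4239 = 0.174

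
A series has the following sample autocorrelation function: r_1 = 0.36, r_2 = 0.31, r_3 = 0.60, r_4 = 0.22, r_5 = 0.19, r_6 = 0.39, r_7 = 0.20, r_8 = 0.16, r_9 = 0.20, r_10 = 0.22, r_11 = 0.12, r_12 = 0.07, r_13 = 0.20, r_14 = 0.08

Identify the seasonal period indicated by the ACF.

3

The largest autocorrelation is r_3 = 0.60, with a weaker echo at lag 6 (0.39); the remaining lags stay at or below 0.36. The elevated value at lag 1 (0.36), dropping to 0.31 at lag 2, reflects decaying short-term dependence rather than seasonality.
The dominant spike at lag 3 indicates a seasonal period of 3.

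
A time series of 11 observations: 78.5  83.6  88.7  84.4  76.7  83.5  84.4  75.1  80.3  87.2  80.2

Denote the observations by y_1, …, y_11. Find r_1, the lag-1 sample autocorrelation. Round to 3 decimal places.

Mean ȳ = (78.5 + 83.6 + 88.7 + 84.4 + 76.7 + 83.5 + 84.4 + 75.1 + 80.3 + 87.2 + 80.2)/11 = 82.0545
Numerator Σ_{t=1}^{10}(y_t−ȳ)(y_{t+1}−ȳ) = -19.2248
Denominator Σ(y_t−ȳ)² = 182.3073
r_1 = -19.2248 / 182.3073 = -0.105

-0.105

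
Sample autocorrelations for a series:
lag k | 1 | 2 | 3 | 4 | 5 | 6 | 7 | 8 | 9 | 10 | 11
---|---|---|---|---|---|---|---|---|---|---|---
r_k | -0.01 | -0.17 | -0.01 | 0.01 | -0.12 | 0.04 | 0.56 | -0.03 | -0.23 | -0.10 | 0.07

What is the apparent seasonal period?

The largest autocorrelation is r_7 = 0.56; the remaining lags stay at or below 0.07.
The dominant spike at lag 7 indicates a seasonal period of 7.

7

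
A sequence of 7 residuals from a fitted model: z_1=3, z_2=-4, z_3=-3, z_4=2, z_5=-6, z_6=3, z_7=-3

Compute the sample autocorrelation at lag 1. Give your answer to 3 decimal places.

Mean z̄ = (3 − 4 − 3 + 2 − 6 + 3 − 3)/7 = -1.1429
Deviations from mean: 4.1429, -2.8571, -1.8571, 3.1429, -4.8571, 4.1429, -1.8571
Numerator Σ_{t=1}^{6}(z_t−z̄)(z_{t+1}−z̄) = -55.4490
Denominator Σ(z_t−z̄)² = 82.8571
r_1 = -55.4490 / 82.8571 = -0.669

-0.669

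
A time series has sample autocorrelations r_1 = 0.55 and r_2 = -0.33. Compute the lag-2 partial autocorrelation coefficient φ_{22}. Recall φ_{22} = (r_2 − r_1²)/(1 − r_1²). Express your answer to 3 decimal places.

φ_{22} = (r_2 − r_1²) / (1 − r_1²)
r_1² = (0.55)² = 0.3025
Numerator = -0.33 − 0.3025 = -0.6325; denominator = 1 − 0.3025 = 0.6975
φ_{22} = -0.6325 / 0.6975 = -0.907

-0.907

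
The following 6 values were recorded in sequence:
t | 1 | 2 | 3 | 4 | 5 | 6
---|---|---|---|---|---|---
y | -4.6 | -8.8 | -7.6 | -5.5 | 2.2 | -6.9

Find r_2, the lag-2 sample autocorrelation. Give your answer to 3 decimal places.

-0.229

Mean ȳ = (-4.6 − 8.8 − 7.6 − 5.5 + 2.2 − 6.9)/6 = -5.2000
Σ(y_t−ȳ)(y_{t+2}−ȳ) = (-1.4400) + (1.0800) + (-17.7600) + (0.5100) = -17.6100
Denominator Σ(y_t−ȳ)² = 76.8200
r_2 = -17.6100 / 76.8200 = -0.229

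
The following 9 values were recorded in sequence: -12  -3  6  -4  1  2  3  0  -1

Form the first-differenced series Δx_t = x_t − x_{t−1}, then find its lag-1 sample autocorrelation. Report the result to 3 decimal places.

-0.208

First differences Δx: 9, 9, -10, 5, 1, 1, -3, -1
Mean of differences = 1.3750
Numerator Σ(Δx_t−Δx̄)(Δx_{t+1}−Δx̄) = -59.0156
Denominator Σ(Δx_t−Δx̄)² = 283.8750
r_1(Δx) = -59.0156 / 283.8750 = -0.208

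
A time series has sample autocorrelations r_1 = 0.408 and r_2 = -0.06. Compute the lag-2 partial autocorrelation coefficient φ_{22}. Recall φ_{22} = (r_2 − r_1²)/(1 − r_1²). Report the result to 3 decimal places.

φ_{22} = (r_2 − r_1²) / (1 − r_1²)
r_1² = (0.408)² = 0.166464
Numerator = -0.06 − 0.1665 = -0.2265; denominator = 1 − 0.1665 = 0.8335
φ_{22} = -0.2265 / 0.8335 = -0.272

-0.272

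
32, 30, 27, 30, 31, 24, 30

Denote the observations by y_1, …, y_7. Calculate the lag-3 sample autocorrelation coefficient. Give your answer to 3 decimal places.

Mean ȳ = (32 + 30 + 27 + 30 + 31 + 24 + 30)/7 = 29.1429
Deviations from mean: 2.8571, 0.8571, -2.1429, 0.8571, 1.8571, -5.1429, 0.8571
Numerator Σ_{t=1}^{4}(y_t−ȳ)(y_{t+3}−ȳ) = 15.7959
Denominator Σ(y_t−ȳ)² = 44.8571
r_3 = 15.7959 / 44.8571 = 0.352

0.352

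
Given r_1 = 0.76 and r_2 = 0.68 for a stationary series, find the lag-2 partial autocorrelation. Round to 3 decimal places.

φ_{22} = (r_2 − r_1²) / (1 − r_1²)
r_1² = (0.76)² = 0.5776
Numerator = 0.68 − 0.5776 = 0.1024; denominator = 1 − 0.5776 = 0.4224
φ_{22} = 0.1024 / 0.4224 = 0.242

0.242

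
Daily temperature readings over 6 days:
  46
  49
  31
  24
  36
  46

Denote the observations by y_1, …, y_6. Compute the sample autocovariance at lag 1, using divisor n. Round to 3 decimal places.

Mean ȳ = (46 + 49 + 31 + 24 + 36 + 46)/6 = 38.6667
Deviations: 7.3333, 10.3333, -7.6667, -14.6667, -2.6667, 7.3333
Σ_{t=1}^{5}(y_t−ȳ)(y_{t+1}−ȳ) = 128.5556
γ_1 = 128.5556 / 6 = 21.426

21.426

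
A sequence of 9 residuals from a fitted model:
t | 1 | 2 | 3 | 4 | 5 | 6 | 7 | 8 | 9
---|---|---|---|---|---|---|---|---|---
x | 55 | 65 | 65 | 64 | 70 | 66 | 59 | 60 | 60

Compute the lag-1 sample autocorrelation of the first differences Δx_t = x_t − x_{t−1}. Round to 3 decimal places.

First differences Δx: 10, 0, -1, 6, -4, -7, 1, 0
Mean of differences = 0.6250
Numerator Σ(Δx_t−Δx̄)(Δx_{t+1}−Δx̄) = -6.2656
Denominator Σ(Δx_t−Δx̄)² = 199.8750
r_1(Δx) = -6.2656 / 199.8750 = -0.031

-0.031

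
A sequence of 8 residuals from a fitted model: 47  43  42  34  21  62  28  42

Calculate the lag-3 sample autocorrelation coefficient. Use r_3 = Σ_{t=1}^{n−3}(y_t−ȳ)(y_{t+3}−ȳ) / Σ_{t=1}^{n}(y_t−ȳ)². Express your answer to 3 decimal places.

-0.022

Mean ȳ = (47 + 43 + 42 + 34 + 21 + 62 + 28 + 42)/8 = 39.8750
Deviations from mean: 7.1250, 3.1250, 2.1250, -5.8750, -18.8750, 22.1250, -11.8750, 2.1250
Σ(y_t−ȳ)(y_{t+3}−ȳ) = (-41.8594) + (-58.9844) + (47.0156) + (69.7656) + (-40.1094) = -24.1719
Denominator Σ(y_t−ȳ)² = 1090.8750
r_3 = -24.1719 / 1090.8750 = -0.022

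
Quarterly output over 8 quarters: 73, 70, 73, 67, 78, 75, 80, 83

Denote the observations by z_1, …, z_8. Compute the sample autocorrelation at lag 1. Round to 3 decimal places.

Mean z̄ = (73 + 70 + 73 + 67 + 78 + 75 + 80 + 83)/8 = 74.8750
Deviations from mean: -1.8750, -4.8750, -1.8750, -7.8750, 3.1250, 0.1250, 5.1250, 8.1250
Σ(z_t−z̄)(z_{t+1}−z̄) = (9.1406) + (9.1406) + (14.7656) + (-24.6094) + (0.3906) + (0.6406) + (41.6406) = 51.1094
Denominator Σ(z_t−z̄)² = 194.8750
r_1 = 51.1094 / 194.8750 = 0.262

0.262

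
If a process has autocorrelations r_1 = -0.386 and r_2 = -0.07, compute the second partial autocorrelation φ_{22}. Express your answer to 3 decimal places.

φ_{22} = (r_2 − r_1²) / (1 − r_1²)
r_1² = (-0.386)² = 0.148996
Numerator = -0.07 − 0.1490 = -0.2190; denominator = 1 − 0.1490 = 0.8510
φ_{22} = -0.2190 / 0.8510 = -0.257

-0.257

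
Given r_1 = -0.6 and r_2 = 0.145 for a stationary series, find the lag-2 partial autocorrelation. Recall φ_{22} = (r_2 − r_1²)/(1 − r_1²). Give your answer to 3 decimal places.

φ_{22} = (r_2 − r_1²) / (1 − r_1²)
r_1² = (-0.6)² = 0.36
Numerator = 0.145 − 0.3600 = -0.2150; denominator = 1 − 0.3600 = 0.6400
φ_{22} = -0.2150 / 0.6400 = -0.336

-0.336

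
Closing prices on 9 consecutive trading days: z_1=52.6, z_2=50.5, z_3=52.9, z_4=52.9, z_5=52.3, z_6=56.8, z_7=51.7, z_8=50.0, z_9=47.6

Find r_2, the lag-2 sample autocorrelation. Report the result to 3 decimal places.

-0.081

Mean z̄ = (52.6 + 50.5 + 52.9 + 52.9 + 52.3 + 56.8 + 51.7 + 50.0 + 47.6)/9 = 51.9222
Numerator Σ_{t=1}^{7}(z_t−z̄)(z_{t+2}−z̄) = -4.0888
Denominator Σ(z_t−z̄)² = 50.7556
r_2 = -4.0888 / 50.7556 = -0.081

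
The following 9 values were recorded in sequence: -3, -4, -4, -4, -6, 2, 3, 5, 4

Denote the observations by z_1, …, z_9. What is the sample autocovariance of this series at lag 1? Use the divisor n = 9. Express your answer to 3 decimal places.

Mean z̄ = (-3 − 4 − 4 − 4 − 6 + 2 + 3 + 5 + 4)/9 = -0.7778
Σ_{t=1}^{8}(z_t−z̄)(z_{t+1}−z̄) = 90.1728
γ_1 = 90.1728 / 9 = 10.019

10.019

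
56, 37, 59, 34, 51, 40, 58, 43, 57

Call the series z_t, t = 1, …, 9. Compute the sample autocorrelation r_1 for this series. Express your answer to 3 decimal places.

-0.769

Mean z̄ = (56 + 37 + 59 + 34 + 51 + 40 + 58 + 43 + 57)/9 = 48.3333
Numerator Σ_{t=1}^{8}(z_t−z̄)(z_{t+1}−z̄) = -599.4444
Denominator Σ(z_t−z̄)² = 780.0000
r_1 = -599.4444 / 780.0000 = -0.769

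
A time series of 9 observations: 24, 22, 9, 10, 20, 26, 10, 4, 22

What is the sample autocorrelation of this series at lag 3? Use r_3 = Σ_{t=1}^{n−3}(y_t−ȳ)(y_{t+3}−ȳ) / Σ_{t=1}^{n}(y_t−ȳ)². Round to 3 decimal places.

Mean ȳ = (24 + 22 + 9 + 10 + 20 + 26 + 10 + 4 + 22)/9 = 16.3333
Σ(y_t−ȳ)(y_{t+3}−ȳ) = (-48.5556) + (20.7778) + (-70.8889) + (40.1111) + (-45.2222) + (54.7778) = -49.0000
Denominator Σ(y_t−ȳ)² = 516.0000
r_3 = -49.0000 / 516.0000 = -0.095

-0.095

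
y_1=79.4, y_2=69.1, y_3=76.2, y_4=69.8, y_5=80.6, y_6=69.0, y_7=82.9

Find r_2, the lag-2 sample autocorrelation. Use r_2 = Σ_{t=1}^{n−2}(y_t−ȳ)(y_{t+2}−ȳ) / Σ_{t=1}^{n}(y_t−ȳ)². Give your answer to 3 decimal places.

0.555

Mean ȳ = (79.4 + 69.1 + 76.2 + 69.8 + 80.6 + 69.0 + 82.9)/7 = 75.2857
Σ(y_t−ȳ)(y_{t+2}−ȳ) = (3.7616) + (33.9331) + (4.8588) + (34.4816) + (40.4645) = 117.4996
Denominator Σ(y_t−ȳ)² = 211.8486
r_2 = 117.4996 / 211.8486 = 0.555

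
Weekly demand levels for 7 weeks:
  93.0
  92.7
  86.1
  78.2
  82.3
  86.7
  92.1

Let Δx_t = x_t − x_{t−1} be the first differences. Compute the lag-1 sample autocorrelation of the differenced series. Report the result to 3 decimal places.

0.366

First differences Δx: -0.3, -6.6, -7.9, 4.1, 4.4, 5.4
Mean of differences = -0.1500
Numerator Σ(Δx_t−Δx̄)(Δx_{t+1}−Δx̄) = 62.6075
Denominator Σ(Δx_t−Δx̄)² = 171.2550
r_1(Δx) = 62.6075 / 171.2550 = 0.366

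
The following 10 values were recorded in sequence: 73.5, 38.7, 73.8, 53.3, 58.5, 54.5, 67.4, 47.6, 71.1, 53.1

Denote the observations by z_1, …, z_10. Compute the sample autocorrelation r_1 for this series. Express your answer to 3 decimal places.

Mean z̄ = (73.5 + 38.7 + 73.8 + 53.3 + 58.5 + 54.5 + 67.4 + 47.6 + 71.1 + 53.1)/10 = 59.1500
Numerator Σ_{t=1}^{9}(z_t−z̄)(z_{t+1}−z̄) = -1015.8975
Denominator Σ(z_t−z̄)² = 1275.8850
r_1 = -1015.8975 / 1275.8850 = -0.796

-0.796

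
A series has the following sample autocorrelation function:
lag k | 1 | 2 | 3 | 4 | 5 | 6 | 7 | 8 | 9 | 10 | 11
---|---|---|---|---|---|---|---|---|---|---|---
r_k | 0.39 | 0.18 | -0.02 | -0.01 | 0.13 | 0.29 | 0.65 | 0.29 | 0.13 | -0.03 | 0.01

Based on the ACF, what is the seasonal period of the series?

7

The largest autocorrelation is r_7 = 0.65; the remaining lags stay at or below 0.39. The elevated value at lag 1 (0.39), dropping to 0.18 at lag 2, reflects decaying short-term dependence rather than seasonality.
The dominant spike at lag 7 indicates a seasonal period of 7.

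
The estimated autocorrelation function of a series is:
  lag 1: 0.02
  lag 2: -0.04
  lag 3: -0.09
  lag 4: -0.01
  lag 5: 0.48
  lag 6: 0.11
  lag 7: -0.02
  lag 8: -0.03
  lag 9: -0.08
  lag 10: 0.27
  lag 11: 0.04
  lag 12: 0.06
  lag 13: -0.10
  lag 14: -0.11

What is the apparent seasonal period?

The largest autocorrelation is r_5 = 0.48, with a weaker echo at lag 10 (0.27); the remaining lags stay at or below 0.11.
The dominant spike at lag 5 indicates a seasonal period of 5.

5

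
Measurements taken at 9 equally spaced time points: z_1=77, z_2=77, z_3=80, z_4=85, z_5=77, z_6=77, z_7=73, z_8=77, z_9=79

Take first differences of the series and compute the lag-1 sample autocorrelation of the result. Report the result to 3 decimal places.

First differences Δz: 0, 3, 5, -8, 0, -4, 4, 2
Mean of differences = 0.2500
Numerator Σ(Δz_t−Δz̄)(Δz_{t+1}−Δz̄) = -33.0625
Denominator Σ(Δz_t−Δz̄)² = 133.5000
r_1(Δz) = -33.0625 / 133.5000 = -0.248

-0.248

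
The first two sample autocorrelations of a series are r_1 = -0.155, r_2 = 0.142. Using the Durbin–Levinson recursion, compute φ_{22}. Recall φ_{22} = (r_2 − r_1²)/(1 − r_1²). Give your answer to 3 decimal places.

0.121

φ_{22} = (r_2 − r_1²) / (1 − r_1²)
r_1² = (-0.155)² = 0.024025
Numerator = 0.142 − 0.0240 = 0.1180; denominator = 1 − 0.0240 = 0.9760
φ_{22} = 0.1180 / 0.9760 = 0.121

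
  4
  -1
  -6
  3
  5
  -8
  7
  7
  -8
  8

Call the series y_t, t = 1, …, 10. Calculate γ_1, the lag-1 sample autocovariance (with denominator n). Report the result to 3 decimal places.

-16.811

Mean ȳ = (4 − 1 − 6 + 3 + 5 − 8 + 7 + 7 − 8 + 8)/10 = 1.1000
Σ_{t=1}^{9}(y_t−ȳ)(y_{t+1}−ȳ) = -168.1100
γ_1 = -168.1100 / 10 = -16.811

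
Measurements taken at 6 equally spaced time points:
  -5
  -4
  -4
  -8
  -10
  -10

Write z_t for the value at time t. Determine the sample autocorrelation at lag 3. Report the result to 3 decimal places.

-0.492

Mean z̄ = (-5 − 4 − 4 − 8 − 10 − 10)/6 = -6.8333
Σ(z_t−z̄)(z_{t+3}−z̄) = (-2.1389) + (-8.9722) + (-8.9722) = -20.0833
Denominator Σ(z_t−z̄)² = 40.8333
r_3 = -20.0833 / 40.8333 = -0.492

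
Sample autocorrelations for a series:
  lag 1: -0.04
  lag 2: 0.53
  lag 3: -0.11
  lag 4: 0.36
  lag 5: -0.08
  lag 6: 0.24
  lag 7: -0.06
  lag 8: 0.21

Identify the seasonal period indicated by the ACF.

The largest autocorrelation is r_2 = 0.53, with weaker echoes at lags 4 (0.36), 6 (0.24) and 8 (0.21); the remaining lags stay at or below -0.04.
The dominant spike at lag 2 indicates a seasonal period of 2.

2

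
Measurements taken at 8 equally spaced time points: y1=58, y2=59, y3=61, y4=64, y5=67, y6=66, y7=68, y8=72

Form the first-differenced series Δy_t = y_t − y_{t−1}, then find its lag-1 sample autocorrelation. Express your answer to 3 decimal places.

First differences Δy: 1, 2, 3, 3, -1, 2, 4
Mean of differences = 2.0000
Numerator Σ(Δy_t−Δȳ)(Δy_{t+1}−Δȳ) = -2.0000
Denominator Σ(Δy_t−Δȳ)² = 16.0000
r_1(Δy) = -2.0000 / 16.0000 = -0.125

-0.125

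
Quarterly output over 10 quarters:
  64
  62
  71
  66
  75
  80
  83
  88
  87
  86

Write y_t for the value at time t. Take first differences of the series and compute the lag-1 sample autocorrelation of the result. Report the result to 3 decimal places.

-0.525

First differences Δy: -2, 9, -5, 9, 5, 3, 5, -1, -1
Mean of differences = 2.4444
Numerator Σ(Δy_t−Δȳ)(Δy_{t+1}−Δȳ) = -104.0864
Denominator Σ(Δy_t−Δȳ)² = 198.2222
r_1(Δy) = -104.0864 / 198.2222 = -0.525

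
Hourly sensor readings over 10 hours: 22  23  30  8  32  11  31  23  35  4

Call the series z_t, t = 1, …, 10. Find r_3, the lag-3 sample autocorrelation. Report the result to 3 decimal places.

Mean z̄ = (22 + 23 + 30 + 8 + 32 + 11 + 31 + 23 + 35 + 4)/10 = 21.9000
Σ(z_t−z̄)(z_{t+3}−z̄) = (-1.3900) + (11.1100) + (-88.2900) + (-126.4900) + (11.1100) + (-142.7900) + (-162.8900) = -499.6300
Denominator Σ(z_t−z̄)² = 1056.9000
r_3 = -499.6300 / 1056.9000 = -0.473

-0.473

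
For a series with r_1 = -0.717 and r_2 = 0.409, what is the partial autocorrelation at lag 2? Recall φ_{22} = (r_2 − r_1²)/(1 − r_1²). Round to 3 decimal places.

-0.216

φ_{22} = (r_2 − r_1²) / (1 − r_1²)
r_1² = (-0.717)² = 0.514089
Numerator = 0.409 − 0.5141 = -0.1051; denominator = 1 − 0.5141 = 0.4859
φ_{22} = -0.1051 / 0.4859 = -0.216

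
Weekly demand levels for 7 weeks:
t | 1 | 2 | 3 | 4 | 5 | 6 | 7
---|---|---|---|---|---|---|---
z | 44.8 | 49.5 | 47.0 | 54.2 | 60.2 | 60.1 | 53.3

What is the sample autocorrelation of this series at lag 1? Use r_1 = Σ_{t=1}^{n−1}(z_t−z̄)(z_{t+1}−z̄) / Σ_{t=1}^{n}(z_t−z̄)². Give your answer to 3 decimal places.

0.484

Mean z̄ = (44.8 + 49.5 + 47.0 + 54.2 + 60.2 + 60.1 + 53.3)/7 = 52.7286
Deviations from mean: -7.9286, -3.2286, -5.7286, 1.4714, 7.4714, 7.3714, 0.5714
Σ(z_t−z̄)(z_{t+1}−z̄) = (25.5980) + (18.4951) + (-8.4292) + (10.9937) + (55.0751) + (4.2122) = 105.9449
Denominator Σ(z_t−z̄)² = 218.7543
r_1 = 105.9449 / 218.7543 = 0.484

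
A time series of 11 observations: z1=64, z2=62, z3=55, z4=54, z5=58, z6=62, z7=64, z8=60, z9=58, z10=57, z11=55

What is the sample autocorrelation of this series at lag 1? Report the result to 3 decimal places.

Mean z̄ = (64 + 62 + 55 + 54 + 58 + 62 + 64 + 60 + 58 + 57 + 55)/11 = 59.0000
Numerator Σ_{t=1}^{10}(z_t−z̄)(z_{t+1}−z̄) = 54.0000
Denominator Σ(z_t−z̄)² = 132.0000
r_1 = 54.0000 / 132.0000 = 0.409

0.409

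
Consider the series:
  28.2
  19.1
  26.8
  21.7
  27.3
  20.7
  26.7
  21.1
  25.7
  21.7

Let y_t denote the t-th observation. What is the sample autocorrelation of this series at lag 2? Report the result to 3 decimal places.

0.694

Mean ȳ = (28.2 + 19.1 + 26.8 + 21.7 + 27.3 + 20.7 + 26.7 + 21.1 + 25.7 + 21.7)/10 = 23.9000
Numerator Σ_{t=1}^{8}(y_t−ȳ)(y_{t+2}−ȳ) = 69.6100
Denominator Σ(y_t−ȳ)² = 100.3400
r_2 = 69.6100 / 100.3400 = 0.694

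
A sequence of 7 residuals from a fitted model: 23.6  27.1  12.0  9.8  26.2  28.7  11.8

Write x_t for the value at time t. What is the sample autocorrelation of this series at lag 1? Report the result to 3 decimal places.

-0.072

Mean x̄ = (23.6 + 27.1 + 12.0 + 9.8 + 26.2 + 28.7 + 11.8)/7 = 19.8857
Deviations from mean: 3.7143, 7.2143, -7.8857, -10.0857, 6.3143, 8.8143, -8.0857
Σ(x_t−x̄)(x_{t+1}−x̄) = (26.7959) + (-56.8898) + (79.5331) + (-63.6841) + (55.6559) + (-71.2698) = -29.8588
Denominator Σ(x_t−x̄)² = 412.6886
r_1 = -29.8588 / 412.6886 = -0.072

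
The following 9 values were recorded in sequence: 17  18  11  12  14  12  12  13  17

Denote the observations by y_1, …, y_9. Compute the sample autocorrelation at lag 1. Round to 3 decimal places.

0.161

Mean ȳ = (17 + 18 + 11 + 12 + 14 + 12 + 12 + 13 + 17)/9 = 14.0000
Numerator Σ_{t=1}^{8}(y_t−ȳ)(y_{t+1}−ȳ) = 9.0000
Denominator Σ(y_t−ȳ)² = 56.0000
r_1 = 9.0000 / 56.0000 = 0.161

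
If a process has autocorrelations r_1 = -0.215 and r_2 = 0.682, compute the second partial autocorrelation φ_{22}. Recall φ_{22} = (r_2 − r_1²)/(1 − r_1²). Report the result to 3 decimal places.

φ_{22} = (r_2 − r_1²) / (1 − r_1²)
r_1² = (-0.215)² = 0.046225
Numerator = 0.682 − 0.0462 = 0.6358; denominator = 1 − 0.0462 = 0.9538
φ_{22} = 0.6358 / 0.9538 = 0.667

0.667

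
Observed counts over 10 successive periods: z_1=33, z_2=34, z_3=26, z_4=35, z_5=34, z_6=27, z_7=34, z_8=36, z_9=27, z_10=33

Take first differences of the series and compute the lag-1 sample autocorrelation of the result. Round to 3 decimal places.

First differences Δz: 1, -8, 9, -1, -7, 7, 2, -9, 6
Mean of differences = 0.0000
Numerator Σ(Δz_t−Δz̄)(Δz_{t+1}−Δz̄) = -189.0000
Denominator Σ(Δz_t−Δz̄)² = 366.0000
r_1(Δz) = -189.0000 / 366.0000 = -0.516

-0.516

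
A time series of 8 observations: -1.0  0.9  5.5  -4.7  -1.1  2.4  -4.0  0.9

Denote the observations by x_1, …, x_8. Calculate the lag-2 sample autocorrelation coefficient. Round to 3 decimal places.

-0.260

Mean x̄ = (-1.0 + 0.9 + 5.5 − 4.7 − 1.1 + 2.4 − 4.0 + 0.9)/8 = -0.1375
Deviations from mean: -0.8625, 1.0375, 5.6375, -4.5625, -0.9625, 2.5375, -3.8625, 1.0375
Numerator Σ_{t=1}^{6}(x_t−x̄)(x_{t+2}−x̄) = -20.2491
Denominator Σ(x_t−x̄)² = 77.7788
r_2 = -20.2491 / 77.7788 = -0.260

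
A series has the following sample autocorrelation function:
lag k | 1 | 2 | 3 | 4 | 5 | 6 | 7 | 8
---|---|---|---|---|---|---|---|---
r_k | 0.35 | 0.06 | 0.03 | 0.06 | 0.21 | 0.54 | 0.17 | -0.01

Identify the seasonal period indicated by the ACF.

6

The largest autocorrelation is r_6 = 0.54; the remaining lags stay at or below 0.35. The elevated value at lag 1 (0.35), dropping to 0.06 at lag 2, reflects decaying short-term dependence rather than seasonality.
The dominant spike at lag 6 indicates a seasonal period of 6.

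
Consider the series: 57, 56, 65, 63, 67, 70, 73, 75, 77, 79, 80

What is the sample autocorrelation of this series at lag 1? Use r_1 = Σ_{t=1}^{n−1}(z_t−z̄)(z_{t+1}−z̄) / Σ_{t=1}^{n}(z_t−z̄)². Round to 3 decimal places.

Mean z̄ = (57 + 56 + 65 + 63 + 67 + 70 + 73 + 75 + 77 + 79 + 80)/11 = 69.2727
Numerator Σ_{t=1}^{10}(z_t−z̄)(z_{t+1}−z̄) = 506.8347
Denominator Σ(z_t−z̄)² = 706.1818
r_1 = 506.8347 / 706.1818 = 0.718

0.718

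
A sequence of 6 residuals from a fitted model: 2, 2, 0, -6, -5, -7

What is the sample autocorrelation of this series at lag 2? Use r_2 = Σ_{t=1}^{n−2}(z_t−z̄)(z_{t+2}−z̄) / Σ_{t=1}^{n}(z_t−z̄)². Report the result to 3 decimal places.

Mean z̄ = (2 + 2 + 0 − 6 − 5 − 7)/6 = -2.3333
Deviations from mean: 4.3333, 4.3333, 2.3333, -3.6667, -2.6667, -4.6667
Σ(z_t−z̄)(z_{t+2}−z̄) = (10.1111) + (-15.8889) + (-6.2222) + (17.1111) = 5.1111
Denominator Σ(z_t−z̄)² = 85.3333
r_2 = 5.1111 / 85.3333 = 0.060

0.060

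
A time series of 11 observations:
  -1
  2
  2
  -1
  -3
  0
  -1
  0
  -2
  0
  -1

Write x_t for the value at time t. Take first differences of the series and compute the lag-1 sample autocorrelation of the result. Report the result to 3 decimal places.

-0.286

First differences Δx: 3, 0, -3, -2, 3, -1, 1, -2, 2, -1
Mean of differences = 0.0000
Numerator Σ(Δx_t−Δx̄)(Δx_{t+1}−Δx̄) = -12.0000
Denominator Σ(Δx_t−Δx̄)² = 42.0000
r_1(Δx) = -12.0000 / 42.0000 = -0.286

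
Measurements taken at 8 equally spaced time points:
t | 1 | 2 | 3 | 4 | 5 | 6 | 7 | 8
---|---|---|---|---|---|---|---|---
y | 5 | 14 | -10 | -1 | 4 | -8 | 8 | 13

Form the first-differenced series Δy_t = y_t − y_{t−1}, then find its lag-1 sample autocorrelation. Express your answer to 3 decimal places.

First differences Δy: 9, -24, 9, 5, -12, 16, 5
Mean of differences = 1.1429
Numerator Σ(Δy_t−Δȳ)(Δy_{t+1}−Δȳ) = -553.4490
Denominator Σ(Δy_t−Δȳ)² = 1178.8571
r_1(Δy) = -553.4490 / 1178.8571 = -0.469

-0.469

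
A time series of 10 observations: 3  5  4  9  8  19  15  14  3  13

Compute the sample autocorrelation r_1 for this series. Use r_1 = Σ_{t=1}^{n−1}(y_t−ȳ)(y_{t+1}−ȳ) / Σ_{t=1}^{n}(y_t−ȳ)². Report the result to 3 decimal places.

0.236

Mean ȳ = (3 + 5 + 4 + 9 + 8 + 19 + 15 + 14 + 3 + 13)/10 = 9.3000
Numerator Σ_{t=1}^{9}(y_t−ȳ)(y_{t+1}−ȳ) = 68.4100
Denominator Σ(y_t−ȳ)² = 290.1000
r_1 = 68.4100 / 290.1000 = 0.236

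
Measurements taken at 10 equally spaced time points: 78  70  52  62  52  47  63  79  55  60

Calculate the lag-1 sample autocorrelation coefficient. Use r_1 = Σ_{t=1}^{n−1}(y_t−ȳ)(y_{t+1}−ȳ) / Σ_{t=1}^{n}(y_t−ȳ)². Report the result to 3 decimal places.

0.084

Mean ȳ = (78 + 70 + 52 + 62 + 52 + 47 + 63 + 79 + 55 + 60)/10 = 61.8000
Numerator Σ_{t=1}^{9}(y_t−ȳ)(y_{t+1}−ȳ) = 91.7600
Denominator Σ(y_t−ȳ)² = 1087.6000
r_1 = 91.7600 / 1087.6000 = 0.084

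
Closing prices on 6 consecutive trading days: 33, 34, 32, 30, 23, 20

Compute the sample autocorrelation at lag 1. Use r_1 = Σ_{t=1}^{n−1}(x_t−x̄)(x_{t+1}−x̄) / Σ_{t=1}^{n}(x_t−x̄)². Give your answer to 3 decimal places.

Mean x̄ = (33 + 34 + 32 + 30 + 23 + 20)/6 = 28.6667
Deviations from mean: 4.3333, 5.3333, 3.3333, 1.3333, -5.6667, -8.6667
Σ(x_t−x̄)(x_{t+1}−x̄) = (23.1111) + (17.7778) + (4.4444) + (-7.5556) + (49.1111) = 86.8889
Denominator Σ(x_t−x̄)² = 167.3333
r_1 = 86.8889 / 167.3333 = 0.519

0.519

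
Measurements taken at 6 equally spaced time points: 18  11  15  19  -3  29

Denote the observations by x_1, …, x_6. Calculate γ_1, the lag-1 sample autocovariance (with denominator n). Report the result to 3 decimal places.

-56.505

Mean x̄ = (18 + 11 + 15 + 19 − 3 + 29)/6 = 14.8333
Deviations: 3.1667, -3.8333, 0.1667, 4.1667, -17.8333, 14.1667
Σ_{t=1}^{5}(x_t−x̄)(x_{t+1}−x̄) = -339.0278
γ_1 = -339.0278 / 6 = -56.505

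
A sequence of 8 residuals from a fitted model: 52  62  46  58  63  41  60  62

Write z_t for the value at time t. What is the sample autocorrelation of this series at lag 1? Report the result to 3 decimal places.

Mean z̄ = (52 + 62 + 46 + 58 + 63 + 41 + 60 + 62)/8 = 55.5000
Deviations from mean: -3.5000, 6.5000, -9.5000, 2.5000, 7.5000, -14.5000, 4.5000, 6.5000
Σ(z_t−z̄)(z_{t+1}−z̄) = (-22.7500) + (-61.7500) + (-23.7500) + (18.7500) + (-108.7500) + (-65.2500) + (29.2500) = -234.2500
Denominator Σ(z_t−z̄)² = 480.0000
r_1 = -234.2500 / 480.0000 = -0.488

-0.488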